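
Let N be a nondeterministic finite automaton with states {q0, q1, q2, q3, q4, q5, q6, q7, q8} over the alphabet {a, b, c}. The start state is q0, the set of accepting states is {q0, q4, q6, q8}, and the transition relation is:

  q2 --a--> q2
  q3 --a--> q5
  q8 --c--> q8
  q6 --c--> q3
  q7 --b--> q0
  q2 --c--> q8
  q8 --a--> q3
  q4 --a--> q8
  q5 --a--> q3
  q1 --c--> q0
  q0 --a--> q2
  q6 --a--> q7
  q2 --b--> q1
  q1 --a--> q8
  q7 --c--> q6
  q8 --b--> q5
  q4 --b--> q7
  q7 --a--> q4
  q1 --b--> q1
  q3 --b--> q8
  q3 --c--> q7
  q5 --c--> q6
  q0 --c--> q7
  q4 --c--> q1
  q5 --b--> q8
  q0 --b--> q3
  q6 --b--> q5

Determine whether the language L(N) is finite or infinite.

State q8 is reachable from the start and can reach an accepting state, and it lies on the cycle q8 → q8.
Traversing that cycle any number of times yields accepted strings of unbounded length, so the language is infinite.

infinite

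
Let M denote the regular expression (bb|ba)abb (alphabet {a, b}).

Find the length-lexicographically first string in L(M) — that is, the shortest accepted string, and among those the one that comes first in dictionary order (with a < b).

By inspection of the expression, no string of length less than 5 matches, and baabb is the lexicographically first match of length 5.

baabb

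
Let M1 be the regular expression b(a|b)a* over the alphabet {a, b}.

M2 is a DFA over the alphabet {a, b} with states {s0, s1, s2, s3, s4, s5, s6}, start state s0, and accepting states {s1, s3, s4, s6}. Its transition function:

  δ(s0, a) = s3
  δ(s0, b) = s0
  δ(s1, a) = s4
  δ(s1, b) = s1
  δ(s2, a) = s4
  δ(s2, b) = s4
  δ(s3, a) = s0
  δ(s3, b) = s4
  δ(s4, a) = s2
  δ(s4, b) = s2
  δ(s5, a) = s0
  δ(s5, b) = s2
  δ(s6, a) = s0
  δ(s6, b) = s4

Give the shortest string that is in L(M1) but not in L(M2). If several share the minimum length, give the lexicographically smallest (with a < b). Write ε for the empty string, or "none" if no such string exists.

bb

The string bb is accepted by M1 but not by M2.
No shorter string lies in the difference, and bb is the lexicographically first length-2 string in L(M1) \ L(M2).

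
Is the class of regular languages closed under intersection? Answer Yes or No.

Run DFAs for L₁ and L₂ in parallel: the product automaton with state set Q₁ × Q₂, start (q₁, q₂) and accepting set F₁ × F₂ recognises L₁ ∩ L₂.
So the regular languages are closed under intersection.

Yes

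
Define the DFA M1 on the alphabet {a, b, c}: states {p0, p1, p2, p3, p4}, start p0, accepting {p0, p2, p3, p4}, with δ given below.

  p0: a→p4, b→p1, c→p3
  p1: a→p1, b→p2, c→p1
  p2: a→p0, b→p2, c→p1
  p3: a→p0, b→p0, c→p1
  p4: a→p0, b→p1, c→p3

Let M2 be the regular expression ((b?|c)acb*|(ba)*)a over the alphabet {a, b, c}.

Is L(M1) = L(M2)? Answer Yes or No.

The empty string ε is accepted by M1 but rejected by M2.
So L(M1) ≠ L(M2).

No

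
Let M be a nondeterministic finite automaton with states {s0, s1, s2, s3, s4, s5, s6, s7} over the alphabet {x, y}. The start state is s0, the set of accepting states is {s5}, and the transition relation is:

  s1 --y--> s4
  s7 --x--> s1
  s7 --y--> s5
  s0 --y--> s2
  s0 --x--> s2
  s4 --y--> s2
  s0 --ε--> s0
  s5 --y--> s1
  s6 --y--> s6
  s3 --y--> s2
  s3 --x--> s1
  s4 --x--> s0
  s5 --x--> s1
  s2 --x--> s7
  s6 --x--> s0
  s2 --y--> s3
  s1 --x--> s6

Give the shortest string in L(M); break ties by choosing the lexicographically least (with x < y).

xxy

A breadth-first search from s0 reaches an accepting state first via the path s0 → s2 → s7 → s5 on input xxy.
No string of length < 3 is accepted (BFS exhausts all shorter strings without reaching an accepting state), and xxy is the lexicographically least accepting string of length 3.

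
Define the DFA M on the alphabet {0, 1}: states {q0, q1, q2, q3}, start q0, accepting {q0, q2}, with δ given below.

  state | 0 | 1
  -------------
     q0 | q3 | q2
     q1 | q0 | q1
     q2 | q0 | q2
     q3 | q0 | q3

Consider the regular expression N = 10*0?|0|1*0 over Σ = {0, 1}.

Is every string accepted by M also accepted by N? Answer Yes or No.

No

The empty string ε is in L(M) but not in L(N).
So L(M) ⊄ L(N).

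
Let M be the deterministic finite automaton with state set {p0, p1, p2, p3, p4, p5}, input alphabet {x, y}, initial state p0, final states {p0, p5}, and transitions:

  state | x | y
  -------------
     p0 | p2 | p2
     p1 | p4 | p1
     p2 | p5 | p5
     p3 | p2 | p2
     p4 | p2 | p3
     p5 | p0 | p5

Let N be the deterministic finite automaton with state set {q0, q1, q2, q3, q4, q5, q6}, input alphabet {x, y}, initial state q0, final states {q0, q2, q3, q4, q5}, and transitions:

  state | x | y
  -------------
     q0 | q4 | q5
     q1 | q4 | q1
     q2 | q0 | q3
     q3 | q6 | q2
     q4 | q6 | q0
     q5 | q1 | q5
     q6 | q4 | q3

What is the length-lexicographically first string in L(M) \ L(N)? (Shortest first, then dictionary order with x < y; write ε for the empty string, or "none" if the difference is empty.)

The string xx is accepted by M but not by N.
No shorter string lies in the difference, and xx is the lexicographically first length-2 string in L(M) \ L(N).

xx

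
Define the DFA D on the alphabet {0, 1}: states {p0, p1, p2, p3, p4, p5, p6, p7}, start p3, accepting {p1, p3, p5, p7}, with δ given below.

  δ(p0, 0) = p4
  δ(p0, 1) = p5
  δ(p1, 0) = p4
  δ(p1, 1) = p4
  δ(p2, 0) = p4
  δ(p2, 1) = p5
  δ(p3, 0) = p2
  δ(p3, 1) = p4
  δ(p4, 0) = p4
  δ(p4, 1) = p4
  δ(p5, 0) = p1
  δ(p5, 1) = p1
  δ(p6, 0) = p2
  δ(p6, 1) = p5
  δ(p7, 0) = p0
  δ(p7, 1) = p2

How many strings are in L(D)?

The useful subgraph on states {p1, p2, p3, p5} is acyclic, so L(D) is finite; the longest accepting path visits 4 useful states, giving maximum string length 3.
Counting accepting paths from p3 by length: 1 of length 0, 1 of length 2, 2 of length 3. Total 4.

4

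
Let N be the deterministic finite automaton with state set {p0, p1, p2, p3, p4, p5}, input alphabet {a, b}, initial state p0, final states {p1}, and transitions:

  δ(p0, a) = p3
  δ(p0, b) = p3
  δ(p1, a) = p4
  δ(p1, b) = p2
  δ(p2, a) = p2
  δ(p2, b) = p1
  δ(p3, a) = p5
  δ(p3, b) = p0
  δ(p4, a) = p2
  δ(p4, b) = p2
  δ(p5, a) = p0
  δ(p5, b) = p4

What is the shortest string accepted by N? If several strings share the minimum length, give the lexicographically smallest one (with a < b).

aabab

A breadth-first search from p0 reaches an accepting state first via the path p0 → p3 → p5 → p4 → p2 → p1 on input aabab.
No string of length < 5 is accepted (BFS exhausts all shorter strings without reaching an accepting state), and aabab is the lexicographically least accepting string of length 5.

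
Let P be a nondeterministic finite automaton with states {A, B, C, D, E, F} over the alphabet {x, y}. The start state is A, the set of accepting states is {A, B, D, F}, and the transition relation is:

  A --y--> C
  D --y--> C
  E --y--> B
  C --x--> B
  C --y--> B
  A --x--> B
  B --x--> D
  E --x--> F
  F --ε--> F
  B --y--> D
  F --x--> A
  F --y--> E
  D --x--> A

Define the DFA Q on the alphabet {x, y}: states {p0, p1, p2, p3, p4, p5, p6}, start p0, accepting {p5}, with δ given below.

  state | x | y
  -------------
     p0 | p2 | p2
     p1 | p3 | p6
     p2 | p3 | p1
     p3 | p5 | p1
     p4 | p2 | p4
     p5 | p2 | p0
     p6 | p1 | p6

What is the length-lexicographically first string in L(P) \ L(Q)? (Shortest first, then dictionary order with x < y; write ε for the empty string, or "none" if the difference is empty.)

ε

The empty string ε is accepted by P but not by Q.
Since ε is the unique shortest string, it is the required witness.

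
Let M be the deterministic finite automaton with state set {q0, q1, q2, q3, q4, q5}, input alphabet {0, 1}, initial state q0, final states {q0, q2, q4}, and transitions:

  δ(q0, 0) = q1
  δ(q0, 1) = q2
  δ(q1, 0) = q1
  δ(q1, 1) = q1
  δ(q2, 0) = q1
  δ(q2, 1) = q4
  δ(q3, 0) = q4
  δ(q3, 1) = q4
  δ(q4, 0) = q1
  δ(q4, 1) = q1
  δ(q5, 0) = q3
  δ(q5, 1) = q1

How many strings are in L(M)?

3

The useful subgraph on states {q0, q2, q4} is acyclic, so L(M) is finite; the longest accepting path visits 3 useful states, giving maximum string length 2.
Counting accepting paths from q0 by length: 1 of length 0, 1 of length 1, 1 of length 2. Total 3.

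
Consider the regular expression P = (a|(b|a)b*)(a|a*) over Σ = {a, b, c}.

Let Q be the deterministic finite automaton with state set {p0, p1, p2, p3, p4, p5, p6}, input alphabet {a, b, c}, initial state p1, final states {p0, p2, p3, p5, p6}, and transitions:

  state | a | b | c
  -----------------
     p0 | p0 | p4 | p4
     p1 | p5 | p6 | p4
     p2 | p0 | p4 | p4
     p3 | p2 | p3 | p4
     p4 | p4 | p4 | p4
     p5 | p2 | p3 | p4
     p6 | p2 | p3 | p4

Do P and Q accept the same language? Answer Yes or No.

Converting the expression P to a DFA (subset construction, then merging equivalent states) gives the minimal DFA with states {r0, r1, r2, r3}, start state r0, accepting states {r1, r3} and transitions r0: a→r1, b→r1, c→r2; r1: a→r3, b→r1, c→r2; r2: a→r2, b→r2, c→r2; r3: a→r3, b→r2, c→r2.
Exploring the product automaton P × Q from the start pair (r0, p1), following both machines on each input symbol, reaches 7 state pairs: (r0, p1), (r1, p5), (r1, p6), (r2, p4), (r3, p2), (r1, p3), (r3, p0).
P accepts in {r1, r3} and Q accepts in {p0, p2, p3, p5, p6}. In every reachable pair the two components are either both accepting — (r1, p5), (r1, p6), (r3, p2), (r1, p3), (r3, p0) — or both non-accepting, so no string is accepted by exactly one of the machines: L(P) \ L(Q) and L(Q) \ L(P) are both empty.
Hence every string is accepted by P iff it is accepted by Q, and the two languages coincide.

Yes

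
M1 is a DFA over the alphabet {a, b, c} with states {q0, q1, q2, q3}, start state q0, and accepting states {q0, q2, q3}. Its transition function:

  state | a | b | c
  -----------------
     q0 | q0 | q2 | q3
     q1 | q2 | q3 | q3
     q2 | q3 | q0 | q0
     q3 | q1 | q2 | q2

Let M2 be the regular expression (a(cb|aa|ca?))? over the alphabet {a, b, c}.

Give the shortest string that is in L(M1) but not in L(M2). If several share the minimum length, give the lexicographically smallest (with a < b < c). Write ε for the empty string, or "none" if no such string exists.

a

The string a is accepted by M1 but not by M2.
No shorter string lies in the difference, and a is the lexicographically first length-1 string in L(M1) \ L(M2).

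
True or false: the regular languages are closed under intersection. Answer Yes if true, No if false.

Run DFAs for L₁ and L₂ in parallel: the product automaton with state set Q₁ × Q₂, start (q₁, q₂) and accepting set F₁ × F₂ recognises L₁ ∩ L₂.
So the regular languages are closed under intersection.

Yes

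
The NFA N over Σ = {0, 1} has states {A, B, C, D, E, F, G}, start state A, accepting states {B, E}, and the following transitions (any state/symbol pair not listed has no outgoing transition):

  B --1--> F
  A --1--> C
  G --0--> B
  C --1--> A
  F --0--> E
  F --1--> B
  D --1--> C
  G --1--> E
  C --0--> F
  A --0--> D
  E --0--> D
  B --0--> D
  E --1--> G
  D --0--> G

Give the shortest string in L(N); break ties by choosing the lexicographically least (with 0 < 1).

A breadth-first search from A reaches an accepting state first via the path A → D → G → B on input 000.
No string of length < 3 is accepted (BFS exhausts all shorter strings without reaching an accepting state), and 000 is the lexicographically least accepting string of length 3.

000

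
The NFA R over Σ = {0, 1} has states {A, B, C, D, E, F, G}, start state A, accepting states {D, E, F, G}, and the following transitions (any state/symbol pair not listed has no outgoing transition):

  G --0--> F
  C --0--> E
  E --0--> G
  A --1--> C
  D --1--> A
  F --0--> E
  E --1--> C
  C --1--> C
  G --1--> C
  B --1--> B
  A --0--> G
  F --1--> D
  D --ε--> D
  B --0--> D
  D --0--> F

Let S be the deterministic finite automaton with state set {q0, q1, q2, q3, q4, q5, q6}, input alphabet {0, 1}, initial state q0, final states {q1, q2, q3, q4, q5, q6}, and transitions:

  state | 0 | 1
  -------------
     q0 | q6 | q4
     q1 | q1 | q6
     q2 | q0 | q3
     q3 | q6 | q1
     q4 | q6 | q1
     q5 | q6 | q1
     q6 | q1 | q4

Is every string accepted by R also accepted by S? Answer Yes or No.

Exploring the product automaton R × S from the start pair (A, q0), following both machines on each input symbol, reaches 11 state pairs: (A, q0), (G, q6), (C, q4), (F, q1), (E, q6), (C, q1), (E, q1), (D, q6), (G, q1), (C, q6), (A, q4).
R accepts in {D, E, F, G} and S accepts in {q1, q2, q3, q4, q5, q6}. The reachable pairs whose R-component is accepting are (G, q6), (F, q1), (E, q6), (E, q1), (D, q6), (G, q1); in each of them the S-component is accepting too, so the product for L(R) \ L(S) (R-component accepting, S-component rejecting) has no reachable accepting pair and the difference is empty.
Hence every string in L(R) is also in L(S).

Yes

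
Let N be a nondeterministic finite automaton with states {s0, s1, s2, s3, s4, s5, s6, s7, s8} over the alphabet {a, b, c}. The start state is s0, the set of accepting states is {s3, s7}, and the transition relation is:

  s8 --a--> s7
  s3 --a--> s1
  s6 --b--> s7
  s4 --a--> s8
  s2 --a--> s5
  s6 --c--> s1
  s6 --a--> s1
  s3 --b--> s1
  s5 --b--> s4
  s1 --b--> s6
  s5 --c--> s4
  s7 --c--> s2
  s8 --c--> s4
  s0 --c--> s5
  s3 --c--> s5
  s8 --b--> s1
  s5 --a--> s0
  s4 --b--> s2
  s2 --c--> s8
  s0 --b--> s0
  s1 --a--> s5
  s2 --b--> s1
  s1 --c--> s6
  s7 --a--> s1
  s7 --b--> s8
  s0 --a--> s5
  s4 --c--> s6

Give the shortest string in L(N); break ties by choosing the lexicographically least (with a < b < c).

abaa

A breadth-first search from s0 reaches an accepting state first via the path s0 → s5 → s4 → s8 → s7 on input abaa.
No string of length < 4 is accepted (BFS exhausts all shorter strings without reaching an accepting state), and abaa is the lexicographically least accepting string of length 4.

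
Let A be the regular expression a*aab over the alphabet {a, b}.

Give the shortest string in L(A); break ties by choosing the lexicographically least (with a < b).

By inspection of the expression, no string of length less than 3 matches, and aab is the lexicographically first match of length 3.

aab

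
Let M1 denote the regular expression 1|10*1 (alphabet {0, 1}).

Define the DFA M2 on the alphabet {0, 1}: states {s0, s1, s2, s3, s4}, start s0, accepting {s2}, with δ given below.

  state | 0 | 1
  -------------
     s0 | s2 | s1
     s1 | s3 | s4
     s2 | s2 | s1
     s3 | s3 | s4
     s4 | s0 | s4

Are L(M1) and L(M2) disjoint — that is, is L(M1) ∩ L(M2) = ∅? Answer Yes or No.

Yes

Converting the expression M1 to a DFA (subset construction, then merging equivalent states) gives the minimal DFA with states {r0, r1, r2, r3, r4}, start state r0, accepting states {r2, r4} and transitions r0: 0→r1, 1→r2; r1: 0→r1, 1→r1; r2: 0→r3, 1→r4; r3: 0→r3, 1→r4; r4: 0→r1, 1→r1.
Exploring the product automaton M1 × M2 from the start pair (r0, s0), following both machines on each input symbol, reaches 9 state pairs: (r0, s0), (r1, s2), (r2, s1), (r1, s1), (r3, s3), (r4, s4), (r1, s3), (r1, s4), (r1, s0).
M1 accepts in {r2, r4} and M2 accepts in {s2}; no reachable pair has both components accepting, so no string drives both machines to acceptance simultaneously and L(M1) ∩ L(M2) = ∅.
So no string is accepted by both, and the intersection is empty.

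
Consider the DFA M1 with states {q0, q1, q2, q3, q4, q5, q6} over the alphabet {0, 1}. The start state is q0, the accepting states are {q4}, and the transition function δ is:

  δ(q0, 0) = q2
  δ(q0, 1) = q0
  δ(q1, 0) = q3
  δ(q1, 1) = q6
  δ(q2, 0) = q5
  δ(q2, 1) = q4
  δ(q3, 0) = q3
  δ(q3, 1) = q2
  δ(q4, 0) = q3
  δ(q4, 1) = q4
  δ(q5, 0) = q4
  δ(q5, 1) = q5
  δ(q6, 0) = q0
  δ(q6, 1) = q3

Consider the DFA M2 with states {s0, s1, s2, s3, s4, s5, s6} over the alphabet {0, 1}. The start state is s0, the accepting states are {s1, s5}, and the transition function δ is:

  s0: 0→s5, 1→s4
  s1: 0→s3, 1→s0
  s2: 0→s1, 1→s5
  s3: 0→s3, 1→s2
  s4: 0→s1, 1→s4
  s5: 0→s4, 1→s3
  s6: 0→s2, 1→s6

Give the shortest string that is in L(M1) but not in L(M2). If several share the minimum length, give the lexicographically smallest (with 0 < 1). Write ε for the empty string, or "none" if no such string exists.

01

The string 01 is accepted by M1 but not by M2.
No shorter string lies in the difference, and 01 is the lexicographically first length-2 string in L(M1) \ L(M2).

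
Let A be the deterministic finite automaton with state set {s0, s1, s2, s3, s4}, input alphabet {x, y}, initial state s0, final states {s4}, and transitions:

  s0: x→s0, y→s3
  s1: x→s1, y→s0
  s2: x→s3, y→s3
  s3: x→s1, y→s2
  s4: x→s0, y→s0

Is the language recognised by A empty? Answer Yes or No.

Yes

The states reachable from the start state are {s0, s1, s2, s3}.
None of the accepting states {s4} is reachable, so no string is accepted and L(A) = ∅.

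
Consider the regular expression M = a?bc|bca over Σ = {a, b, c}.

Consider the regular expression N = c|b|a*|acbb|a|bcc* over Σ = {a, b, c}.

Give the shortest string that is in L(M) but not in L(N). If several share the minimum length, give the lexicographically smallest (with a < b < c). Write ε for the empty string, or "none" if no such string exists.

The string abc is accepted by M but not by N.
No shorter string lies in the difference, and abc is the lexicographically first length-3 string in L(M) \ L(N).

abc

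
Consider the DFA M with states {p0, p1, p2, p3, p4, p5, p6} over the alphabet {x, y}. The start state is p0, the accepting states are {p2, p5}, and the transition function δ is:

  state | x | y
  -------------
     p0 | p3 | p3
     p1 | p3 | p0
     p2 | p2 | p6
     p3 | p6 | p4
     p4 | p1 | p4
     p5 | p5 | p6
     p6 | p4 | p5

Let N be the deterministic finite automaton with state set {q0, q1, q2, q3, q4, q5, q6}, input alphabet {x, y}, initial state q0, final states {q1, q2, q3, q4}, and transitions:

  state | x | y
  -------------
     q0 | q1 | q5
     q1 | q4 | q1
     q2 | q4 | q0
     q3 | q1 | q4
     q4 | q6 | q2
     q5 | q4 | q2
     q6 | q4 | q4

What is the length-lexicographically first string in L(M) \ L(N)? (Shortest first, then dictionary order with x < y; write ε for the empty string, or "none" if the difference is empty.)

xxyxx

The string xxyxx is accepted by M but not by N.
No shorter string lies in the difference, and xxyxx is the lexicographically first length-5 string in L(M) \ L(N).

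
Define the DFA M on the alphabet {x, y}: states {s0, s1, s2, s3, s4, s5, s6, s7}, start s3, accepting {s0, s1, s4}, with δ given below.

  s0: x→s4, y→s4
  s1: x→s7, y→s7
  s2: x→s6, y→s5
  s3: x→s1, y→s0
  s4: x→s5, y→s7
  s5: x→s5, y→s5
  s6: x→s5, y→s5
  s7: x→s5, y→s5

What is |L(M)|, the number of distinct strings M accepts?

The useful subgraph on states {s0, s1, s3, s4} is acyclic, so L(M) is finite; the longest accepting path visits 3 useful states, giving maximum string length 2.
Counting accepting paths from s3 by length: 2 of length 1, 2 of length 2. Total 4.

4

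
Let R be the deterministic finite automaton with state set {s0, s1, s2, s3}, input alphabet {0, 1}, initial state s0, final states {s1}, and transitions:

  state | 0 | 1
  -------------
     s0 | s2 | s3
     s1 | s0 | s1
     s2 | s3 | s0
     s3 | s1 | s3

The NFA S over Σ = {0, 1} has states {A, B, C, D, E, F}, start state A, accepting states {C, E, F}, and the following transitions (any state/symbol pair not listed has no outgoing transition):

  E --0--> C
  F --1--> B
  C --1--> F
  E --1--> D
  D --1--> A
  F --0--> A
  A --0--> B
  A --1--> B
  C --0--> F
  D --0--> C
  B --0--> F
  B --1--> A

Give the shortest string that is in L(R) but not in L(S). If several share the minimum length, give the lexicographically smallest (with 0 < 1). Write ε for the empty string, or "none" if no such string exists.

The string 000 is accepted by R but not by S.
No shorter string lies in the difference, and 000 is the lexicographically first length-3 string in L(R) \ L(S).

000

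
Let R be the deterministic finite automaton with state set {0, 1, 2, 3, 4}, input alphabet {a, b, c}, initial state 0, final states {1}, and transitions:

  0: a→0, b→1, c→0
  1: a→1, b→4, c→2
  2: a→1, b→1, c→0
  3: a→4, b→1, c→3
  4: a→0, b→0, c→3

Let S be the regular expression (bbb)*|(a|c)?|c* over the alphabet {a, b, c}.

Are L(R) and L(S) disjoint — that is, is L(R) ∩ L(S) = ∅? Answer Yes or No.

Converting the expression S to a DFA (subset construction, then merging equivalent states) gives the minimal DFA with states {s0, s1, s2, s3, s4, s5, s6}, start state s0, accepting states {s0, s1, s3, s6} and transitions s0: a→s1, b→s2, c→s3; s1: a→s4, b→s4, c→s4; s2: a→s4, b→s5, c→s4; s3: a→s4, b→s4, c→s3; s4: a→s4, b→s4, c→s4; s5: a→s4, b→s6, c→s4; s6: a→s4, b→s2, c→s4.
Exploring the product automaton R × S from the start pair (0, s0), following both machines on each input symbol, reaches 11 state pairs: (0, s0), (0, s1), (1, s2), (0, s3), (0, s4), (1, s4), (4, s5), (2, s4), (4, s4), (0, s6), (3, s4).
R accepts in {1} and S accepts in {s0, s1, s3, s6}; no reachable pair has both components accepting, so no string drives both machines to acceptance simultaneously and L(R) ∩ L(S) = ∅.
So no string is accepted by both, and the intersection is empty.

Yes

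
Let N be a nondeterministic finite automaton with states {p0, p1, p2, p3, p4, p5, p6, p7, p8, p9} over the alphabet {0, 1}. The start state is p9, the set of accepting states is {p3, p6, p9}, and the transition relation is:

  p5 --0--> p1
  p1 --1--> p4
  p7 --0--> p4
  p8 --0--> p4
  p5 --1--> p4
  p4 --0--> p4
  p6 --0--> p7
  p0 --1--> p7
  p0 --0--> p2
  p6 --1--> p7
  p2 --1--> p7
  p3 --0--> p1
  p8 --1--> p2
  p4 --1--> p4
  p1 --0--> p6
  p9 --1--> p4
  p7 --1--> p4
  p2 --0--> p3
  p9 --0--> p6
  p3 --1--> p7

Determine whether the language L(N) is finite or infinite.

The useful states (reachable from p9 and able to reach an accepting state) are {p6, p9}.
Restricted to these states the transition graph has no cycle, so every accepting path has bounded length and L is finite.

finite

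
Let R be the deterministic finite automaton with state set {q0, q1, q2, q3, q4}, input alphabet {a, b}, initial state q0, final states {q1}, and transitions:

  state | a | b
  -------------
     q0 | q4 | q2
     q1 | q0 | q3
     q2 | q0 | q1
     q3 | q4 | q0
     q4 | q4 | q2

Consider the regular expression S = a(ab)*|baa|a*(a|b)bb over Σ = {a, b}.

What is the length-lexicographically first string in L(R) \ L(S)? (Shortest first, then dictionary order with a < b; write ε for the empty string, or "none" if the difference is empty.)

The string bb is accepted by R but not by S.
No shorter string lies in the difference, and bb is the lexicographically first length-2 string in L(R) \ L(S).

bb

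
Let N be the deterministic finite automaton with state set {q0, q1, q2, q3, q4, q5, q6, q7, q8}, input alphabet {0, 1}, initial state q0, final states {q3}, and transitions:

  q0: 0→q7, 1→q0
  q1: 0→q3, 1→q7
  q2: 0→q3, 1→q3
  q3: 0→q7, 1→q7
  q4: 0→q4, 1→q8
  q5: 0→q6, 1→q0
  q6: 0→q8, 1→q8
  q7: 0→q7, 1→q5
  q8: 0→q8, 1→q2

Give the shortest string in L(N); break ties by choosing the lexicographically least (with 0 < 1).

A breadth-first search from q0 reaches an accepting state first via the path q0 → q7 → q5 → q6 → q8 → q2 → q3 on input 010010.
No string of length < 6 is accepted (BFS exhausts all shorter strings without reaching an accepting state), and 010010 is the lexicographically least accepting string of length 6.

010010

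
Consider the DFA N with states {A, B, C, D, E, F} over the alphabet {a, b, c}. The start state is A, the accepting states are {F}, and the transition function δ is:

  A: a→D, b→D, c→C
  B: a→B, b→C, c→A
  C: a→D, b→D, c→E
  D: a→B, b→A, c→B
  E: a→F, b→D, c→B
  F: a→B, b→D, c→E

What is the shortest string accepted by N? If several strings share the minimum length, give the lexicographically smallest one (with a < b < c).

A breadth-first search from A reaches an accepting state first via the path A → C → E → F on input cca.
No string of length < 3 is accepted (BFS exhausts all shorter strings without reaching an accepting state), and cca is the lexicographically least accepting string of length 3.

cca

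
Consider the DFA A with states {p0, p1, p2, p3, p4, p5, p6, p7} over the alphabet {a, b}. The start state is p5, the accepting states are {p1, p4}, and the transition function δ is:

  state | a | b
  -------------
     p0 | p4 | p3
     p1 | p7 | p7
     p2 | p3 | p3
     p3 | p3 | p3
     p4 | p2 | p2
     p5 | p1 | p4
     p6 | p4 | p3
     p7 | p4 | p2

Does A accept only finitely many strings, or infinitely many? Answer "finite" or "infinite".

The useful states (reachable from p5 and able to reach an accepting state) are {p1, p4, p5, p7}.
Restricted to these states the transition graph has no cycle, so every accepting path has bounded length and L is finite.

finite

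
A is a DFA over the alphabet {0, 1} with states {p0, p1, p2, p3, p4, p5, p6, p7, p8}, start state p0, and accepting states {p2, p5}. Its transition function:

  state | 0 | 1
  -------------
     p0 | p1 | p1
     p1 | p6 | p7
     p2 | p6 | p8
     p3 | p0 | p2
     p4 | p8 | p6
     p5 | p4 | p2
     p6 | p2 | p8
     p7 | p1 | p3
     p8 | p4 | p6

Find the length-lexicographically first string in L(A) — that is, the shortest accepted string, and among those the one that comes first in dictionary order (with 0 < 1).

000

A breadth-first search from p0 reaches an accepting state first via the path p0 → p1 → p6 → p2 on input 000.
No string of length < 3 is accepted (BFS exhausts all shorter strings without reaching an accepting state), and 000 is the lexicographically least accepting string of length 3.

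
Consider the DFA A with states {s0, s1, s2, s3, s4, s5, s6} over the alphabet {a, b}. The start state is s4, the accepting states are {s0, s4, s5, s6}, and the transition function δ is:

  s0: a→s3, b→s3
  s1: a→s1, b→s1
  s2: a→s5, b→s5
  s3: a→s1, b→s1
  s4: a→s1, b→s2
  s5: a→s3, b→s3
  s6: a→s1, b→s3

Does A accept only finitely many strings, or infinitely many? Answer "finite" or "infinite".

finite

The useful states (reachable from s4 and able to reach an accepting state) are {s2, s4, s5}.
Restricted to these states the transition graph has no cycle, so every accepting path has bounded length and L is finite.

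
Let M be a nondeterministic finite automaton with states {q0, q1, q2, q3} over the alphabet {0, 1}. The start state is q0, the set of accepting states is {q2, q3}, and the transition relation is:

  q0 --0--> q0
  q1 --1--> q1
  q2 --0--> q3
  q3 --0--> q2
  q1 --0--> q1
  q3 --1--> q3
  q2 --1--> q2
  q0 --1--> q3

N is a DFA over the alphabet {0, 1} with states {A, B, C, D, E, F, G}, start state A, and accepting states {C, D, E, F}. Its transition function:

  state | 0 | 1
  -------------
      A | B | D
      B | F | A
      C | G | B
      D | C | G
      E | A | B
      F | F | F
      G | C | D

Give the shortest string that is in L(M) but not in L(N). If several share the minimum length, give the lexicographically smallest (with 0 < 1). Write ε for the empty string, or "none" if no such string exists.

The string 01 is accepted by M but not by N.
No shorter string lies in the difference, and 01 is the lexicographically first length-2 string in L(M) \ L(N).

01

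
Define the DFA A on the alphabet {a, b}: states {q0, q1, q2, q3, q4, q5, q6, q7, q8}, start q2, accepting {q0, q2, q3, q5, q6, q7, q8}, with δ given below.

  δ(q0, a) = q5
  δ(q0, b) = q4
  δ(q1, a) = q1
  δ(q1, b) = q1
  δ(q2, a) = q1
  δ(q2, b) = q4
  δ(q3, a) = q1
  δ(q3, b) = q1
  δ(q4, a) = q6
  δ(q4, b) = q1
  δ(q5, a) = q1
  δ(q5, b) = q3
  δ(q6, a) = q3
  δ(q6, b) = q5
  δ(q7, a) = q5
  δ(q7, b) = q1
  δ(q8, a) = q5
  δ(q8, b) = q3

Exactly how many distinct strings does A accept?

5

The useful subgraph on states {q2, q3, q4, q5, q6} is acyclic, so L(A) is finite; the longest accepting path visits 5 useful states, giving maximum string length 4.
Counting accepting paths from q2 by length: 1 of length 0, 1 of length 2, 2 of length 3, 1 of length 4. Total 5.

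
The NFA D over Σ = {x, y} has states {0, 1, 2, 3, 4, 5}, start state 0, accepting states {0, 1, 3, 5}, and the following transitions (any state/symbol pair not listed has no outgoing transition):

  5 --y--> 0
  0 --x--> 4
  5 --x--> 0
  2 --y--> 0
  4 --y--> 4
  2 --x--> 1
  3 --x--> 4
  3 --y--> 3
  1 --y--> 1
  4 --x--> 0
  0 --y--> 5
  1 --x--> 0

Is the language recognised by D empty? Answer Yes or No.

No

The empty string ε is accepted: the run 0 ends in the accepting state 0.
Since at least one string is accepted, L(D) is not empty.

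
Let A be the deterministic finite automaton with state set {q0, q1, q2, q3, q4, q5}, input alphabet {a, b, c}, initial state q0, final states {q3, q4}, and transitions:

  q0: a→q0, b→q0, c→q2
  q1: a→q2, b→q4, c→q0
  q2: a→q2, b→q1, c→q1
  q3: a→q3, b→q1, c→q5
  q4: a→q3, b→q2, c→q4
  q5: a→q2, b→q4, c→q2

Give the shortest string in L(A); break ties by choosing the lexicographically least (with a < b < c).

cbb

A breadth-first search from q0 reaches an accepting state first via the path q0 → q2 → q1 → q4 on input cbb.
No string of length < 3 is accepted (BFS exhausts all shorter strings without reaching an accepting state), and cbb is the lexicographically least accepting string of length 3.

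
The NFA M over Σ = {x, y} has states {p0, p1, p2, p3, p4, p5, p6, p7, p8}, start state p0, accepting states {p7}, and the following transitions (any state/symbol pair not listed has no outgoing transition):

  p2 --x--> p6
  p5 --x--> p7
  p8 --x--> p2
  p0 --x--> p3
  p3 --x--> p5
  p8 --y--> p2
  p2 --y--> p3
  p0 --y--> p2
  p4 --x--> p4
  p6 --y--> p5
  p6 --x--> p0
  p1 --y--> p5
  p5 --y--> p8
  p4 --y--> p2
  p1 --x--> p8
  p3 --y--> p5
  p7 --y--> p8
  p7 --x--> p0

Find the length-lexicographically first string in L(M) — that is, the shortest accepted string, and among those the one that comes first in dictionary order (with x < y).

A breadth-first search from p0 reaches an accepting state first via the path p0 → p3 → p5 → p7 on input xxx.
No string of length < 3 is accepted (BFS exhausts all shorter strings without reaching an accepting state), and xxx is the lexicographically least accepting string of length 3.

xxx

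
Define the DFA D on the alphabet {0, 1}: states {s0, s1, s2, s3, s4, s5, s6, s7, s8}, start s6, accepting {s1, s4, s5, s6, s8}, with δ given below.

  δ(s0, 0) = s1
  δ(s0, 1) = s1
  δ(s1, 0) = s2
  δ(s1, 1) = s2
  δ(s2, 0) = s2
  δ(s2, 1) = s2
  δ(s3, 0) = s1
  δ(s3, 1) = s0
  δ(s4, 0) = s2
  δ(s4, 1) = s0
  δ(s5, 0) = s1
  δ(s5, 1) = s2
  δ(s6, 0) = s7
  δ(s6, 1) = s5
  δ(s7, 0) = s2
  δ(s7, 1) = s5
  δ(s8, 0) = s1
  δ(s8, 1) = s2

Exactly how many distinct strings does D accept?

The useful subgraph on states {s1, s5, s6, s7} is acyclic, so L(D) is finite; the longest accepting path visits 4 useful states, giving maximum string length 3.
Counting accepting paths from s6 by length: 1 of length 0, 1 of length 1, 2 of length 2, 1 of length 3. Total 5.

5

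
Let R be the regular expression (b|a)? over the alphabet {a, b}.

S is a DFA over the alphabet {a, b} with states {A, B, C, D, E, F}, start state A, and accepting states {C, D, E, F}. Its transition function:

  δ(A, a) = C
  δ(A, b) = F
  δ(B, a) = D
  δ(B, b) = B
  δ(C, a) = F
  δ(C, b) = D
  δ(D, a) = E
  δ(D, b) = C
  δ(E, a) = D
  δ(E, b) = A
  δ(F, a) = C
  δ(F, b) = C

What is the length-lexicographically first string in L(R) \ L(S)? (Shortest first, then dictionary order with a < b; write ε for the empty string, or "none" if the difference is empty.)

ε

The empty string ε is accepted by R but not by S.
Since ε is the unique shortest string, it is the required witness.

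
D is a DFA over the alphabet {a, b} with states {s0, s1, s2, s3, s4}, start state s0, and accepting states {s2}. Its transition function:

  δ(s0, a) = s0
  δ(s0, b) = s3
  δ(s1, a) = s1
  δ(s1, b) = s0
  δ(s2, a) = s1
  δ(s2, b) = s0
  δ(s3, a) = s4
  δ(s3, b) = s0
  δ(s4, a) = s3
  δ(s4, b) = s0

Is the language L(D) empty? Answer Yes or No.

The states reachable from the start state are {s0, s3, s4}.
None of the accepting states {s2} is reachable, so no string is accepted and L(D) = ∅.

Yes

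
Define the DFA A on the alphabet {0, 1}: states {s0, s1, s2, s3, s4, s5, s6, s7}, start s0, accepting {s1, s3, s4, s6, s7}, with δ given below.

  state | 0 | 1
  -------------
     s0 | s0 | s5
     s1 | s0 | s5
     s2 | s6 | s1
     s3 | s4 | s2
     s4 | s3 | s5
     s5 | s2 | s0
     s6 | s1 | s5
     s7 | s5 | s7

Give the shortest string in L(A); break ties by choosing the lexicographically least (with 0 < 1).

100

A breadth-first search from s0 reaches an accepting state first via the path s0 → s5 → s2 → s6 on input 100.
No string of length < 3 is accepted (BFS exhausts all shorter strings without reaching an accepting state), and 100 is the lexicographically least accepting string of length 3.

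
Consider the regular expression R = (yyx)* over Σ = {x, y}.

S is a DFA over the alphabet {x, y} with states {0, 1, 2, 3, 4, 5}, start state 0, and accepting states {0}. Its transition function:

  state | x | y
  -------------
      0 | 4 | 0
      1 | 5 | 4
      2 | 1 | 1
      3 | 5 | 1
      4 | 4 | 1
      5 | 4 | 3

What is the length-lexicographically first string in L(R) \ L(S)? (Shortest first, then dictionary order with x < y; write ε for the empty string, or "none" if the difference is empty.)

The string yyx is accepted by R but not by S.
No shorter string lies in the difference, and yyx is the lexicographically first length-3 string in L(R) \ L(S).

yyx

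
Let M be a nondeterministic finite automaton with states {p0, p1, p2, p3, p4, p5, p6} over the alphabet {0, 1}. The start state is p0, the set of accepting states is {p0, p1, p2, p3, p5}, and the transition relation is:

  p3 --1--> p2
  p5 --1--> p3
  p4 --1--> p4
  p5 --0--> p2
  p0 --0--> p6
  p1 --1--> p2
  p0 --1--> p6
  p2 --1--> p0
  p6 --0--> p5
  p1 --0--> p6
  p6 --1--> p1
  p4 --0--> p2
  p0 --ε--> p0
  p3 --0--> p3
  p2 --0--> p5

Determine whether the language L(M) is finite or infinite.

State p0 is reachable from the start and can reach an accepting state, and it lies on the cycle p0 → p6 → p1 → p2 → p0.
Traversing that cycle any number of times yields accepted strings of unbounded length, so the language is infinite.

infinite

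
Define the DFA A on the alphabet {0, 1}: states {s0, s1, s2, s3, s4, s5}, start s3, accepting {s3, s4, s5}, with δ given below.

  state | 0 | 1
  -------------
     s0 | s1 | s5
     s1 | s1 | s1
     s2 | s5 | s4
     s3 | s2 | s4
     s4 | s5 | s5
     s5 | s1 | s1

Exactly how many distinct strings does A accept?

The useful subgraph on states {s2, s3, s4, s5} is acyclic, so L(A) is finite; the longest accepting path visits 4 useful states, giving maximum string length 3.
Counting accepting paths from s3 by length: 1 of length 0, 1 of length 1, 4 of length 2, 2 of length 3. Total 8.

8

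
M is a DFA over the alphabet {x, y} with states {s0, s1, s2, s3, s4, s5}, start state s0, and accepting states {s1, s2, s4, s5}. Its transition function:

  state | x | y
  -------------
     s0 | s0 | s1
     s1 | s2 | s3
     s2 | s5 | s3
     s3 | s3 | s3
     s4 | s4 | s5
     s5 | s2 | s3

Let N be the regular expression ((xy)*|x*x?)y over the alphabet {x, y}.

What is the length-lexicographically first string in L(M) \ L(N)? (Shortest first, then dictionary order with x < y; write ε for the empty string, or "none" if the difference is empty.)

yx

The string yx is accepted by M but not by N.
No shorter string lies in the difference, and yx is the lexicographically first length-2 string in L(M) \ L(N).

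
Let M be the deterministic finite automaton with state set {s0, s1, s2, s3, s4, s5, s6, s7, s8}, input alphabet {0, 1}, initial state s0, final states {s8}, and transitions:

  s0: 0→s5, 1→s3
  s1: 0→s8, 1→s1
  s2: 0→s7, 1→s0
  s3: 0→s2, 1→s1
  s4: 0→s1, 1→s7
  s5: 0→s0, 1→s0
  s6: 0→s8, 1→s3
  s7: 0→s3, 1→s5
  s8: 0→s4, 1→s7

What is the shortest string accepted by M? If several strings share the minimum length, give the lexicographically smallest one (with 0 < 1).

110

A breadth-first search from s0 reaches an accepting state first via the path s0 → s3 → s1 → s8 on input 110.
No string of length < 3 is accepted (BFS exhausts all shorter strings without reaching an accepting state), and 110 is the lexicographically least accepting string of length 3.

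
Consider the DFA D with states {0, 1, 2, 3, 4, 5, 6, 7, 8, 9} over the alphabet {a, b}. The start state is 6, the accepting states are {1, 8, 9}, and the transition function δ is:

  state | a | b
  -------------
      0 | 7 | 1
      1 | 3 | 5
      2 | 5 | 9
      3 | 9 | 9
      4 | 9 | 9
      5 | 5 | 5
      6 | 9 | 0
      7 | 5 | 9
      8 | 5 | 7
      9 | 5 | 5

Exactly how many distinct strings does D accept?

The useful subgraph on states {0, 1, 3, 6, 7, 9} is acyclic, so L(D) is finite; the longest accepting path visits 5 useful states, giving maximum string length 4.
Counting accepting paths from 6 by length: 1 of length 1, 1 of length 2, 1 of length 3, 2 of length 4. Total 5.

5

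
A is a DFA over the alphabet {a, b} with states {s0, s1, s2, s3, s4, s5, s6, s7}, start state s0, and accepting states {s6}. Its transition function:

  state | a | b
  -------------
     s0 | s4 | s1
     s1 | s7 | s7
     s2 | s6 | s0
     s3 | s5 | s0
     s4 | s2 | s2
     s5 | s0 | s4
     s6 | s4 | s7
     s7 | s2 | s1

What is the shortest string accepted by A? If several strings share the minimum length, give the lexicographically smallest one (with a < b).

aaa

A breadth-first search from s0 reaches an accepting state first via the path s0 → s4 → s2 → s6 on input aaa.
No string of length < 3 is accepted (BFS exhausts all shorter strings without reaching an accepting state), and aaa is the lexicographically least accepting string of length 3.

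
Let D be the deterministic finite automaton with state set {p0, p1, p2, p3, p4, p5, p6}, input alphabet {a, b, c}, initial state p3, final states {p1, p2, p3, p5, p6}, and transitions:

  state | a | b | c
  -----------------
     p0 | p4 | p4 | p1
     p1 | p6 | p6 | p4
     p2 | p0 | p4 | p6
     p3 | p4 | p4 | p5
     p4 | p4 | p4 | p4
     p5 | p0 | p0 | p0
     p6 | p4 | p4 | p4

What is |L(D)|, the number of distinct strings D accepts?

The useful subgraph on states {p0, p1, p3, p5, p6} is acyclic, so L(D) is finite; the longest accepting path visits 5 useful states, giving maximum string length 4.
Counting accepting paths from p3 by length: 1 of length 0, 1 of length 1, 3 of length 3, 6 of length 4. Total 11.

11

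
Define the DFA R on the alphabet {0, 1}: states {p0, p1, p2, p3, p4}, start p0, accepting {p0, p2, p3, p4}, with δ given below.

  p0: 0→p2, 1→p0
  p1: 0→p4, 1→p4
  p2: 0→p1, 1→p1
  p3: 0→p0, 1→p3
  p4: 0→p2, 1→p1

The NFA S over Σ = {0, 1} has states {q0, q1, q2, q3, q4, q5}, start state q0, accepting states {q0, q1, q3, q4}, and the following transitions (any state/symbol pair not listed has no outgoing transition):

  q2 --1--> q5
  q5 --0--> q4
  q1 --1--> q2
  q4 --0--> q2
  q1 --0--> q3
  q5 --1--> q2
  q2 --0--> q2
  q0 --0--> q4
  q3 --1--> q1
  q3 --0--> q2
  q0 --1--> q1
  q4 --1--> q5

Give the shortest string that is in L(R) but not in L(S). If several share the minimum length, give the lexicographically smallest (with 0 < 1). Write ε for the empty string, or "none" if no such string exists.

11

The string 11 is accepted by R but not by S.
No shorter string lies in the difference, and 11 is the lexicographically first length-2 string in L(R) \ L(S).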